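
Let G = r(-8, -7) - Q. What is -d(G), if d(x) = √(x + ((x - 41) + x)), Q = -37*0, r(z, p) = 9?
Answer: -I*√14 ≈ -3.7417*I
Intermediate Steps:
Q = 0
G = 9 (G = 9 - 1*0 = 9 + 0 = 9)
d(x) = √(-41 + 3*x) (d(x) = √(x + ((-41 + x) + x)) = √(x + (-41 + 2*x)) = √(-41 + 3*x))
-d(G) = -√(-41 + 3*9) = -√(-41 + 27) = -√(-14) = -I*√14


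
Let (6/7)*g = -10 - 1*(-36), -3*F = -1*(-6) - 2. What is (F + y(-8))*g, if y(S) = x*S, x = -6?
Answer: 12740/9 ≈ 1415.6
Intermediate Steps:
y(S) = -6*S
F = -4/3 (F = -(-1*(-6) - 2)/3 = -(6 - 2)/3 = -⅓*4 = -4/3 ≈ -1.3333)
g = 91/3 (g = 7*(-10 - 1*(-36))/6 = 7*(-10 + 36)/6 = (7/6)*26 = 91/3 ≈ 30.333)
(F + y(-8))*g = (-4/3 - 6*(-8))*(91/3) = (-4/3 + 48)*(91/3) = (140/3)*(91/3) = 12740/9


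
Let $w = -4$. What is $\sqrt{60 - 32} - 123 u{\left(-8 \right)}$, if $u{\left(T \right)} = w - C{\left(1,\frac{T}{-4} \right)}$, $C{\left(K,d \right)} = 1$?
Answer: $615 + 2 \sqrt{7} \approx 620.29$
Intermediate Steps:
$u{\left(T \right)} = -5$ ($u{\left(T \right)} = -4 - 1 = -5$)
$\sqrt{60 - 32} - 123 u{\left(-8 \right)} = \sqrt{60 - 32} - -615 = \sqrt{28} + 615 = 2 \sqrt{7} + 615 = 615 + 2 \sqrt{7}$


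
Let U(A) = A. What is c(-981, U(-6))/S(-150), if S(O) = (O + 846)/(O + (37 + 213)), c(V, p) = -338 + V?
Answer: -32975/174 ≈ -189.51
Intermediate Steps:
S(O) = (846 + O)/(250 + O) (S(O) = (846 + O)/(O + 250) = (846 + O)/(250 + O))
c(-981, U(-6))/S(-150) = (-338 - 981)/(((846 - 150)/(250 - 150))) = -1319/(696/100) = -1319/((1/100)*696) = -1319/174/25 = -1319*25/174 = -32975/174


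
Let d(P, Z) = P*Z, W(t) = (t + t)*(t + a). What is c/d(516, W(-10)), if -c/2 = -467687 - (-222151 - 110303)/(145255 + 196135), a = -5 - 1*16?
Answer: 39915833119/13652186100 ≈ 2.9238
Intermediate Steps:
a = -21 (a = -5 - 16 = -21)
W(t) = 2*t*(-21 + t) (W(t) = (t + t)*(t - 21) = (2*t)*(-21 + t) = 2*t*(-21 + t))
c = 159663332476/170695 (c = -2*(-467687 - (-222151 - 110303)/(145255 + 196135)) = -2*(-467687 - (-332454)/341390) = -2*(-467687 - 1*(-166227/170695)) = -2*(-467687 + 166227/170695) = -2*(-79831666238/170695) = 159663332476/170695 ≈ 9.3537e+5)
c/d(516, W(-10)) = 159663332476/(170695*((516*(2*(-10)*(-21 - 10))))) = 159663332476/(170695*((516*(2*(-10)*(-31))))) = 159663332476/(170695*((516*620))) = (159663332476/170695)/319920 = (159663332476/170695)*(1/319920) = 39915833119/13652186100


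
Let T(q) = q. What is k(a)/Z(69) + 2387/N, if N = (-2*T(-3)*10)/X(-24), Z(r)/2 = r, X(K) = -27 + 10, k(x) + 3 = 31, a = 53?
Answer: -933037/1380 ≈ -676.11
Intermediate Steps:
k(x) = 28 (k(x) = -3 + 31 = 28)
X(K) = -17
Z(r) = 2*r
N = -60/17 (N = (-2*(-3)*10)/(-17) = (6*10)*(-1/17) = 60*(-1/17) = -60/17 ≈ -3.5294)
k(a)/Z(69) + 2387/N = 28/((2*69)) + 2387/(-60/17) = 28/138 + 2387*(-17/60) = 28*(1/138) - 40579/60 = 14/69 - 40579/60 = -933037/1380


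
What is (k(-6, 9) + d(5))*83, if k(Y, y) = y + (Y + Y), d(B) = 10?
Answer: 581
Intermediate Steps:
k(Y, y) = y + 2*Y
(k(-6, 9) + d(5))*83 = ((9 + 2*(-6)) + 10)*83 = ((9 - 12) + 10)*83 = (-3 + 10)*83 = 7*83 = 581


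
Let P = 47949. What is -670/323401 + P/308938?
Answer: 15299766089/99910858138 ≈ 0.15313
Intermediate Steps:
-670/323401 + P/308938 = -670/323401 + 47949/308938 = 15299766089/99910858138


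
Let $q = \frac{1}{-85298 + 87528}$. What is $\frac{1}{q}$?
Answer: $2230$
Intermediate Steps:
$q = \frac{1}{2230} \approx 0.00044843$
$\frac{1}{q} = \frac{1}{\frac{1}{2230}} = 2230$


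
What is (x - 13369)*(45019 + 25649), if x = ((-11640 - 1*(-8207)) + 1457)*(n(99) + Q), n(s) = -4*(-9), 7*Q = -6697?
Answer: 893366270316/7 ≈ 1.2762e+11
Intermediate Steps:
Q = -6697/7 (Q = (⅐)*(-6697) = -6697/7 ≈ -956.71)
n(s) = 36
x = 12735320/7 (x = ((-11640 - 1*(-8207)) + 1457)*(36 - 6697/7) = ((-11640 + 8207) + 1457)*(-6445/7) = (-3433 + 1457)*(-6445/7) = -1976*(-6445/7) = 12735320/7 ≈ 1.8193e+6)
(x - 13369)*(45019 + 25649) = (12735320/7 - 13369)*(45019 + 25649) = (12641737/7)*70668 = 893366270316/7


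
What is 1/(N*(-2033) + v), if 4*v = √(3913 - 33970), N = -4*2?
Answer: 260224/4232313193 - 4*I*√30057/4232313193 ≈ 6.1485e-5 - 1.6385e-7*I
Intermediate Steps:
N = -8
v = I*√30057/4 (v = √(3913 - 33970)/4 = √(-30057)/4 = (I*√30057)/4 = I*√30057/4 ≈ 43.342*I)
1/(N*(-2033) + v) = 1/(-8*(-2033) + I*√30057/4) = 1/(16264 + I*√30057/4)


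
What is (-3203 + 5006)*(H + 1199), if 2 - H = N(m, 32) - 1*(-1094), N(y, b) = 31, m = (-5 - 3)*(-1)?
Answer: 137028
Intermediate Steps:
m = 8 (m = -8*(-1) = 8)
H = -1123 (H = 2 - (31 - 1*(-1094)) = 2 - (31 + 1094) = 2 - 1*1125 = 2 - 1125 = -1123)
(-3203 + 5006)*(H + 1199) = (-3203 + 5006)*(-1123 + 1199) = 1803*76 = 137028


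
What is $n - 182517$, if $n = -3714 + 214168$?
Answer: $27937$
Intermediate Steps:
$n = 210454$
$n - 182517 = 210454 - 182517 = 27937$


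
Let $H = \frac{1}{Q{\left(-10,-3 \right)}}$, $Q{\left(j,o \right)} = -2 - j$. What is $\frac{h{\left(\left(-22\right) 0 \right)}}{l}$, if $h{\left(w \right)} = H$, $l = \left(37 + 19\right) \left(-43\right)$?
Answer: $- \frac{1}{19264} \approx -5.191 \cdot 10^{-5}$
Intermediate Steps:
$l = -2408$ ($l = 56 \left(-43\right) = -2408$)
$H = \frac{1}{8}$ ($H = \frac{1}{-2 - -10} = \frac{1}{-2 + 10} = \frac{1}{8} \approx 0.125$)
$h{\left(w \right)} = \frac{1}{8}$
$\frac{h{\left(\left(-22\right) 0 \right)}}{l} = \frac{1}{8 \left(-2408\right)} = \frac{1}{8} \left(- \frac{1}{2408}\right) = - \frac{1}{19264}$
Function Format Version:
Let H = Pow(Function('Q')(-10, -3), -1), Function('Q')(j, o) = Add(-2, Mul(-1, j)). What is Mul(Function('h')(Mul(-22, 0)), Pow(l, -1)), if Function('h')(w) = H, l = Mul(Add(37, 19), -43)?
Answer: Rational(-1, 19264) ≈ -5.1910e-5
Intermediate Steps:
l = -2408 (l = Mul(56, -43) = -2408)
H = Rational(1, 8) (H = Pow(Add(-2, Mul(-1, -10)), -1) = Pow(Add(-2, 10), -1) = Pow(8, -1) = Rational(1, 8) ≈ 0.12500)
Function('h')(w) = Rational(1, 8)
Mul(Function('h')(Mul(-22, 0)), Pow(l, -1)) = Mul(Rational(1, 8), Pow(-2408, -1)) = Mul(Rational(1, 8), Rational(-1, 2408)) = Rational(-1, 19264)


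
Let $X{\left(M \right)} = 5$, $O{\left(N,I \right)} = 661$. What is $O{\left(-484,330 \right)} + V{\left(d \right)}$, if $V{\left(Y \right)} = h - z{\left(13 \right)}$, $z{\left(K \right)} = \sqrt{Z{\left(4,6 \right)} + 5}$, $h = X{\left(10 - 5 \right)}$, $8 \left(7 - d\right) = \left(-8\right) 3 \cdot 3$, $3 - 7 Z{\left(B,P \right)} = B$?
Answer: $666 - \frac{\sqrt{238}}{7} \approx 663.8$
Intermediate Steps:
$Z{\left(B,P \right)} = \frac{3}{7} - \frac{B}{7}$
$d = 16$ ($d = 7 - \frac{\left(-8\right) 3 \cdot 3}{8} = 7 - \frac{\left(-24\right) 3}{8} = 7 - -9 = 7 + 9 = 16$)
$h = 5$
$z{\left(K \right)} = \frac{\sqrt{238}}{7}$ ($z{\left(K \right)} = \sqrt{\left(\frac{3}{7} - \frac{4}{7}\right) + 5} = \sqrt{- \frac{1}{7} + 5} = \sqrt{\frac{34}{7}} = \frac{\sqrt{238}}{7}$)
$V{\left(Y \right)} = 5 - \frac{\sqrt{238}}{7}$
$O{\left(-484,330 \right)} + V{\left(d \right)} = 661 + \left(5 - \frac{\sqrt{238}}{7}\right) = 666 - \frac{\sqrt{238}}{7}$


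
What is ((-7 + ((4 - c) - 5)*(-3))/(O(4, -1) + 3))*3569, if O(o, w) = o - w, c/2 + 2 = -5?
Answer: -82087/4 ≈ -20522.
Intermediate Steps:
c = -14 (c = -4 + 2*(-5) = -4 - 10 = -14)
((-7 + ((4 - c) - 5)*(-3))/(O(4, -1) + 3))*3569 = ((-7 + ((4 - 1*(-14)) - 5)*(-3))/((4 - 1*(-1)) + 3))*3569 = ((-7 + ((4 + 14) - 5)*(-3))/((4 + 1) + 3))*3569 = ((-7 + (18 - 5)*(-3))/(5 + 3))*3569 = ((-7 + 13*(-3))/8)*3569 = ((-7 - 39)*(⅛))*3569 = -46*⅛*3569 = -23/4*3569 = -82087/4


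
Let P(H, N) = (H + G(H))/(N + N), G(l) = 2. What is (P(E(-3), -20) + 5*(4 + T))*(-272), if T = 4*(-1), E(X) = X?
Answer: -34/5 ≈ -6.8000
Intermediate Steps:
T = -4
P(H, N) = (2 + H)/(2*N) (P(H, N) = (H + 2)/(N + N) = (2 + H)/((2*N)) = (2 + H)*(1/(2*N)) = (2 + H)/(2*N))
(P(E(-3), -20) + 5*(4 + T))*(-272) = ((½)*(2 - 3)/(-20) + 5*(4 - 4))*(-272) = ((½)*(-1/20)*(-1) + 5*0)*(-272) = (1/40 + 0)*(-272) = (1/40)*(-272) = -34/5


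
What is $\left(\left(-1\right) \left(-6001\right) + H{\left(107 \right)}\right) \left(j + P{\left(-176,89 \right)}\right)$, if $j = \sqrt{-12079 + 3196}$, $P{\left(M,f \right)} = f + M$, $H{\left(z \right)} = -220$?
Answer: $-502947 + 17343 i \sqrt{987} \approx -5.0295 \cdot 10^{5} + 5.4486 \cdot 10^{5} i$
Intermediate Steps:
$P{\left(M,f \right)} = M + f$
$j = 3 i \sqrt{987}$ ($j = \sqrt{-8883} = 3 i \sqrt{987} \approx 94.25 i$)
$\left(\left(-1\right) \left(-6001\right) + H{\left(107 \right)}\right) \left(j + P{\left(-176,89 \right)}\right) = \left(\left(-1\right) \left(-6001\right) - 220\right) \left(3 i \sqrt{987} + \left(-176 + 89\right)\right) = \left(6001 - 220\right) \left(3 i \sqrt{987} - 87\right) = 5781 \left(-87 + 3 i \sqrt{987}\right) = -502947 + 17343 i \sqrt{987}$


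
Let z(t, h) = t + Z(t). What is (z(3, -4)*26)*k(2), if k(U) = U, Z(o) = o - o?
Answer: 156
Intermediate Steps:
Z(o) = 0
z(t, h) = t (z(t, h) = t + 0 = t)
(z(3, -4)*26)*k(2) = (3*26)*2 = 78*2 = 156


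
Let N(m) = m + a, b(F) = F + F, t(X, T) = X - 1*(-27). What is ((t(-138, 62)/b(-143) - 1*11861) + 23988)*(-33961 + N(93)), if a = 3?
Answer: -9035267965/22 ≈ -4.1069e+8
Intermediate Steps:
t(X, T) = 27 + X (t(X, T) = X + 27 = 27 + X)
b(F) = 2*F
N(m) = 3 + m (N(m) = m + 3 = 3 + m)
((t(-138, 62)/b(-143) - 1*11861) + 23988)*(-33961 + N(93)) = (((27 - 138)/((2*(-143))) - 1*11861) + 23988)*(-33961 + (3 + 93)) = ((-111/(-286) - 11861) + 23988)*(-33961 + 96) = ((-111*(-1/286) - 11861) + 23988)*(-33865) = ((111/286 - 11861) + 23988)*(-33865) = (-3392135/286 + 23988)*(-33865) = (3468433/286)*(-33865) = -9035267965/22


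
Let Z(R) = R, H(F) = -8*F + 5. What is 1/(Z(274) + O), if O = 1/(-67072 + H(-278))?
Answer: 64843/17766981 ≈ 0.0036496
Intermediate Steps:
H(F) = 5 - 8*F
O = -1/64843 (O = 1/(-67072 + (5 - 8*(-278))) = 1/(-67072 + (5 + 2224)) = 1/(-67072 + 2229) = 1/(-64843) = -1/64843 ≈ -1.5422e-5)
1/(Z(274) + O) = 1/(274 - 1/64843) = 1/(17766981/64843) = 64843/17766981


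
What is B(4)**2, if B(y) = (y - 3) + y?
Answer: 25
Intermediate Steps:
B(y) = -3 + 2*y (B(y) = (-3 + y) + y = -3 + 2*y)
B(4)**2 = (-3 + 2*4)**2 = (-3 + 8)**2 = 5**2 = 25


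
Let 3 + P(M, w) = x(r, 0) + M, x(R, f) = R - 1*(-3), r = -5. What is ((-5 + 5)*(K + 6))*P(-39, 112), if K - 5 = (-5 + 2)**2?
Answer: 0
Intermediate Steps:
x(R, f) = 3 + R (x(R, f) = R + 3 = 3 + R)
K = 14 (K = 5 + (-5 + 2)**2 = 5 + (-3)**2 = 5 + 9 = 14)
P(M, w) = -5 + M (P(M, w) = -3 + ((3 - 5) + M) = -3 + (-2 + M) = -5 + M)
((-5 + 5)*(K + 6))*P(-39, 112) = ((-5 + 5)*(14 + 6))*(-5 - 39) = (0*20)*(-44) = 0*(-44) = 0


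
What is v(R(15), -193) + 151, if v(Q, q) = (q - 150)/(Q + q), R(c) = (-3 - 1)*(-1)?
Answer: 4126/27 ≈ 152.81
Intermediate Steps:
R(c) = 4 (R(c) = -4*(-1) = 4)
v(Q, q) = (-150 + q)/(Q + q)
v(R(15), -193) + 151 = (-150 - 193)/(4 - 193) + 151 = -343/(-189) + 151 = -1/189*(-343) + 151 = 49/27 + 151 = 4126/27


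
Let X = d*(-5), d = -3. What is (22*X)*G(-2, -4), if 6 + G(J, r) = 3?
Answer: -990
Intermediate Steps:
G(J, r) = -3 (G(J, r) = -6 + 3 = -3)
X = 15 (X = -3*(-5) = 15)
(22*X)*G(-2, -4) = (22*15)*(-3) = 330*(-3) = -990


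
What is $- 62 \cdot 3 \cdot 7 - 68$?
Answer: $-1370$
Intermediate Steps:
$- 62 \cdot 3 \cdot 7 - 68 = \left(-62\right) 21 - 68 = -1302 - 68 = -1370$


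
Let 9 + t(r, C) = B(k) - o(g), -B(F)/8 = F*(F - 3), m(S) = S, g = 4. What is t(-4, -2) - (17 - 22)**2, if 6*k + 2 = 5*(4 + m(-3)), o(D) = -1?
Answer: -23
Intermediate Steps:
k = 1/2 (k = -1/3 + (5*(4 - 3))/6 = -1/3 + (5*1)/6 = -1/3 + (1/6)*5 = -1/3 + 5/6 = 1/2 ≈ 0.50000)
B(F) = -8*F*(-3 + F) (B(F) = -8*F*(F - 3) = -8*F*(-3 + F))
t(r, C) = 2 (t(r, C) = -9 + (8*(1/2)*(3 - 1*1/2) - 1*(-1)) = -9 + (8*(1/2)*(3 - 1/2) + 1) = -9 + (8*(1/2)*(5/2) + 1) = -9 + (10 + 1) = -9 + 11 = 2)
t(-4, -2) - (17 - 22)**2 = 2 - (17 - 22)**2 = 2 - 1*(-5)**2 = 2 - 1*25 = 2 - 25 = -23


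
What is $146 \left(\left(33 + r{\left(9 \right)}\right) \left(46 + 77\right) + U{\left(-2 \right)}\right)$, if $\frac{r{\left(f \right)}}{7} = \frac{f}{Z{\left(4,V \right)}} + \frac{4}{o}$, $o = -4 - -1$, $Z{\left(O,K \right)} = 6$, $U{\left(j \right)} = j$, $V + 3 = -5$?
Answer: $613273$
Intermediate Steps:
$V = -8$ ($V = -3 - 5 = -8$)
$o = -3$ ($o = -4 + 1 = -3$)
$r{\left(f \right)} = - \frac{28}{3} + \frac{7 f}{6}$ ($r{\left(f \right)} = 7 \left(\frac{f}{6} + \frac{4}{-3}\right) = 7 \left(f \frac{1}{6} + 4 \left(- \frac{1}{3}\right)\right) = 7 \left(\frac{f}{6} - \frac{4}{3}\right) = 7 \left(- \frac{4}{3} + \frac{f}{6}\right) = - \frac{28}{3} + \frac{7 f}{6}$)
$146 \left(\left(33 + r{\left(9 \right)}\right) \left(46 + 77\right) + U{\left(-2 \right)}\right) = 146 \left(\left(33 + \left(- \frac{28}{3} + \frac{7}{6} \cdot 9\right)\right) \left(46 + 77\right) - 2\right) = 146 \left(\left(33 + \left(- \frac{28}{3} + \frac{21}{2}\right)\right) 123 - 2\right) = 146 \left(\left(33 + \frac{7}{6}\right) 123 - 2\right) = 146 \left(\frac{205}{6} \cdot 123 - 2\right) = 146 \left(\frac{8405}{2} - 2\right) = 146 \cdot \frac{8401}{2} = 613273$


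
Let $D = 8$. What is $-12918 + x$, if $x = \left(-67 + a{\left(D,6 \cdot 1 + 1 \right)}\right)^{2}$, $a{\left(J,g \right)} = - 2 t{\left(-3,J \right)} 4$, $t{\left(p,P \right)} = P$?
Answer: $4243$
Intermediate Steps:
$a{\left(J,g \right)} = - 8 J$ ($a{\left(J,g \right)} = - 2 J 4 = - 8 J$)
$x = 17161$ ($x = \left(-67 - 64\right)^{2} = \left(-131\right)^{2} = 17161$)
$-12918 + x = -12918 + 17161 = 4243$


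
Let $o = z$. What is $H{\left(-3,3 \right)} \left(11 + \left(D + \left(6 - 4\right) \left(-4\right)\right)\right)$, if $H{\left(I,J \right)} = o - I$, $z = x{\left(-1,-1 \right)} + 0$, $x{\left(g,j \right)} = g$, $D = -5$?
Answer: $-4$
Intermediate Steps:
$z = -1$ ($z = -1 + 0 = -1$)
$o = -1$
$H{\left(I,J \right)} = -1 - I$
$H{\left(-3,3 \right)} \left(11 + \left(D + \left(6 - 4\right) \left(-4\right)\right)\right) = \left(-1 - -3\right) \left(11 + \left(-5 + \left(6 - 4\right) \left(-4\right)\right)\right) = \left(-1 + 3\right) \left(11 + \left(-5 + \left(6 - 4\right) \left(-4\right)\right)\right) = 2 \left(11 + \left(-5 + 2 \left(-4\right)\right)\right) = 2 \left(11 - 13\right) = 2 \left(-2\right) = -4$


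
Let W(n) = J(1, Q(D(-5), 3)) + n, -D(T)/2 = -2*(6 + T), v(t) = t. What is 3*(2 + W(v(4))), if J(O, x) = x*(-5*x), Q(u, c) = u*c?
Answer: -2142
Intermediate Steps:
D(T) = 24 + 4*T (D(T) = -(-4)*(6 + T) = -2*(-12 - 2*T) = 24 + 4*T)
Q(u, c) = c*u
J(O, x) = -5*x**2
W(n) = -720 + n (W(n) = -5*9*(24 + 4*(-5))**2 + n = -5*9*(24 - 20)**2 + n = -5*(3*4)**2 + n = -5*12**2 + n = -5*144 + n = -720 + n)
3*(2 + W(v(4))) = 3*(2 + (-720 + 4)) = 3*(2 - 716) = 3*(-714) = -2142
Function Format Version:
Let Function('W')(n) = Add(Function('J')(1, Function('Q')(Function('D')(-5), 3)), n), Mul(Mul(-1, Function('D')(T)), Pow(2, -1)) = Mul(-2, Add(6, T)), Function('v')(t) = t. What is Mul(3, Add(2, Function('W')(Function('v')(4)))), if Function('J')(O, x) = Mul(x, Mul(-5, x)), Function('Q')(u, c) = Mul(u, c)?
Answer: -2142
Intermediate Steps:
Function('D')(T) = Add(24, Mul(4, T)) (Function('D')(T) = Mul(-2, Mul(-2, Add(6, T))) = Mul(-2, Add(-12, Mul(-2, T))) = Add(24, Mul(4, T)))
Function('Q')(u, c) = Mul(c, u)
Function('J')(O, x) = Mul(-5, Pow(x, 2))
Function('W')(n) = Add(-720, n) (Function('W')(n) = Add(Mul(-5, Pow(Mul(3, Add(24, Mul(4, -5))), 2)), n) = Add(Mul(-5, Pow(Mul(3, Add(24, -20)), 2)), n) = Add(Mul(-5, Pow(Mul(3, 4), 2)), n) = Add(Mul(-5, Pow(12, 2)), n) = Add(Mul(-5, 144), n) = Add(-720, n))
Mul(3, Add(2, Function('W')(Function('v')(4)))) = Mul(3, Add(2, Add(-720, 4))) = Mul(3, Add(2, -716)) = Mul(3, -714) = -2142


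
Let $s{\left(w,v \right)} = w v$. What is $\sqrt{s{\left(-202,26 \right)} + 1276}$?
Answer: $2 i \sqrt{994} \approx 63.056 i$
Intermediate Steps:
$s{\left(w,v \right)} = v w$
$\sqrt{s{\left(-202,26 \right)} + 1276} = \sqrt{26 \left(-202\right) + 1276} = \sqrt{-5252 + 1276} = \sqrt{-3976} = 2 i \sqrt{994}$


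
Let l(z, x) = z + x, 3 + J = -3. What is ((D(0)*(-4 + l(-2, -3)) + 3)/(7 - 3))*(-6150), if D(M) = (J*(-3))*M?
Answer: -9225/2 ≈ -4612.5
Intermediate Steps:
J = -6 (J = -3 - 3 = -6)
D(M) = 18*M (D(M) = (-6*(-3))*M = 18*M)
l(z, x) = x + z
((D(0)*(-4 + l(-2, -3)) + 3)/(7 - 3))*(-6150) = (((18*0)*(-4 + (-3 - 2)) + 3)/(7 - 3))*(-6150) = ((0*(-4 - 5) + 3)/4)*(-6150) = ((0*(-9) + 3)*(1/4))*(-6150) = ((0 + 3)*(1/4))*(-6150) = (3*(1/4))*(-6150) = (3/4)*(-6150) = -9225/2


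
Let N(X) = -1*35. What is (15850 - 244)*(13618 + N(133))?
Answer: 211976298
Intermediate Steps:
N(X) = -35
(15850 - 244)*(13618 + N(133)) = (15850 - 244)*(13618 - 35) = 15606*13583 = 211976298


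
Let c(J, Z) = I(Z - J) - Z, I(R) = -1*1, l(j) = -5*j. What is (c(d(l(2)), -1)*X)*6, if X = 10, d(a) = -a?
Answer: 0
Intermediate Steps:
I(R) = -1
c(J, Z) = -1 - Z
(c(d(l(2)), -1)*X)*6 = ((-1 - 1*(-1))*10)*6 = ((-1 + 1)*10)*6 = (0*10)*6 = 0*6 = 0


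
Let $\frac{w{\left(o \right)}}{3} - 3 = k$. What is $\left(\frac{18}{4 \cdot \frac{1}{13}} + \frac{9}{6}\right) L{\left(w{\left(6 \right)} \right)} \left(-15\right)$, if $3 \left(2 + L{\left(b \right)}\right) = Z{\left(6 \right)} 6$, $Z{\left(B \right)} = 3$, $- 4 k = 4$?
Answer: $-3600$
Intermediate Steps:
$k = -1$ ($k = \left(- \frac{1}{4}\right) 4 = -1$)
$w{\left(o \right)} = 6$ ($w{\left(o \right)} = 9 + 3 \left(-1\right) = 9 - 3 = 6$)
$L{\left(b \right)} = 4$ ($L{\left(b \right)} = -2 + \frac{3 \cdot 6}{3} = -2 + \frac{1}{3} \cdot 18 = -2 + 6 = 4$)
$\left(\frac{18}{4 \cdot \frac{1}{13}} + \frac{9}{6}\right) L{\left(w{\left(6 \right)} \right)} \left(-15\right) = \left(\frac{18}{4 \cdot \frac{1}{13}} + \frac{9}{6}\right) 4 \left(-15\right) = \left(\frac{18}{4 \cdot \frac{1}{13}} + 9 \cdot \frac{1}{6}\right) 4 \left(-15\right) = \left(\frac{18}{\frac{4}{13}} + \frac{3}{2}\right) 4 \left(-15\right) = \left(18 \cdot \frac{13}{4} + \frac{3}{2}\right) 4 \left(-15\right) = \left(\frac{117}{2} + \frac{3}{2}\right) 4 \left(-15\right) = 60 \cdot 4 \left(-15\right) = 240 \left(-15\right) = -3600$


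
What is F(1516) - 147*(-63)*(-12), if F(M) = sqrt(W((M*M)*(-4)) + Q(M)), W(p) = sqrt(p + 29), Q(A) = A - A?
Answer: -111132 + 9192995**(1/4)*sqrt(I) ≈ -1.1109e+5 + 38.936*I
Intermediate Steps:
Q(A) = 0
W(p) = sqrt(29 + p)
F(M) = (29 - 4*M**2)**(1/4) (F(M) = sqrt(sqrt(29 + (M*M)*(-4)) + 0) = sqrt(sqrt(29 + M**2*(-4)) + 0) = sqrt(sqrt(29 - 4*M**2) + 0) = sqrt(sqrt(29 - 4*M**2)) = (29 - 4*M**2)**(1/4))
F(1516) - 147*(-63)*(-12) = (29 - 4*1516**2)**(1/4) - 147*(-63)*(-12) = (29 - 4*2298256)**(1/4) + 9261*(-12) = (29 - 9193024)**(1/4) - 111132 = (-9192995)**(1/4) - 111132 = -111132 + (-9192995)**(1/4)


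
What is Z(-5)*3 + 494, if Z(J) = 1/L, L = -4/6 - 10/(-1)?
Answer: 13841/28 ≈ 494.32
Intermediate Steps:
L = 28/3 (L = -4*⅙ - 10*(-1) = -⅔ + 10 = 28/3 ≈ 9.3333)
Z(J) = 3/28 (Z(J) = 1/(28/3) = 3/28)
Z(-5)*3 + 494 = (3/28)*3 + 494 = 9/28 + 494 = 13841/28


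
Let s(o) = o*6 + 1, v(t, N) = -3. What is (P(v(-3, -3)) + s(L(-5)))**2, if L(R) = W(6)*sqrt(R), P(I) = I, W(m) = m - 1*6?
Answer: 4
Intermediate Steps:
W(m) = -6 + m (W(m) = m - 6 = -6 + m)
L(R) = 0 (L(R) = (-6 + 6)*sqrt(R) = 0*sqrt(R) = 0)
s(o) = 1 + 6*o (s(o) = 6*o + 1 = 1 + 6*o)
(P(v(-3, -3)) + s(L(-5)))**2 = (-3 + (1 + 6*0))**2 = (-3 + (1 + 0))**2 = (-3 + 1)**2 = (-2)**2 = 4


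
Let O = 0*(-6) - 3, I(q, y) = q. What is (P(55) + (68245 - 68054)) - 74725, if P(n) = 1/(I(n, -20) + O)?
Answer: -3875767/52 ≈ -74534.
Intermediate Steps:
O = -3 (O = 0 - 3 = -3)
P(n) = 1/(-3 + n) (P(n) = 1/(n - 3) = 1/(-3 + n))
(P(55) + (68245 - 68054)) - 74725 = (1/(-3 + 55) + (68245 - 68054)) - 74725 = (1/52 + 191) - 74725 = 9933/52 - 74725 = -3875767/52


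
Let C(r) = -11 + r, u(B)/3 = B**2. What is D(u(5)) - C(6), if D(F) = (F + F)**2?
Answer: 22505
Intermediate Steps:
u(B) = 3*B**2
D(F) = 4*F**2 (D(F) = (2*F)**2 = 4*F**2)
D(u(5)) - C(6) = 4*(3*5**2)**2 - (-11 + 6) = 4*(3*25)**2 - 1*(-5) = 4*75**2 + 5 = 4*5625 + 5 = 22500 + 5 = 22505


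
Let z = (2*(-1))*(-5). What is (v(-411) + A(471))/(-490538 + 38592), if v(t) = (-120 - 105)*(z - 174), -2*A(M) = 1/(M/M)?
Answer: -6709/82172 ≈ -0.081646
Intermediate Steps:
z = 10 (z = -2*(-5) = 10)
A(M) = -½ (A(M) = -1/(2*(M/M)) = -½/1 = -½*1 = -½)
v(t) = 36900 (v(t) = (-120 - 105)*(10 - 174) = -225*(-164) = 36900)
(v(-411) + A(471))/(-490538 + 38592) = (36900 - ½)/(-490538 + 38592) = (73799/2)/(-451946) = (73799/2)*(-1/451946) = -6709/82172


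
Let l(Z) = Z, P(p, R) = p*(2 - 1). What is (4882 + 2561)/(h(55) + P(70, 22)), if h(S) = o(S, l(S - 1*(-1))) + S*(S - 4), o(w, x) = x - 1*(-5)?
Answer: 7443/2936 ≈ 2.5351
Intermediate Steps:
P(p, R) = p (P(p, R) = p*1 = p)
o(w, x) = 5 + x (o(w, x) = x + 5 = 5 + x)
h(S) = 6 + S + S*(-4 + S) (h(S) = (5 + (S - 1*(-1))) + S*(S - 4) = (5 + (S + 1)) + S*(-4 + S) = (5 + (1 + S)) + S*(-4 + S) = (6 + S) + S*(-4 + S) = 6 + S + S*(-4 + S))
(4882 + 2561)/(h(55) + P(70, 22)) = (4882 + 2561)/((6 + 55² - 3*55) + 70) = 7443/((6 + 3025 - 165) + 70) = 7443/(2866 + 70) = 7443/2936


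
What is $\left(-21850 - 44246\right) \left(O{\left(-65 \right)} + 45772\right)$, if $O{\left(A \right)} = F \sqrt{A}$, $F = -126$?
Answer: $-3025346112 + 8328096 i \sqrt{65} \approx -3.0253 \cdot 10^{9} + 6.7143 \cdot 10^{7} i$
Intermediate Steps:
$O{\left(A \right)} = - 126 \sqrt{A}$
$\left(-21850 - 44246\right) \left(O{\left(-65 \right)} + 45772\right) = \left(-21850 - 44246\right) \left(- 126 \sqrt{-65} + 45772\right) = - 66096 \left(- 126 i \sqrt{65} + 45772\right) = - 66096 \left(45772 - 126 i \sqrt{65}\right) = -3025346112 + 8328096 i \sqrt{65}$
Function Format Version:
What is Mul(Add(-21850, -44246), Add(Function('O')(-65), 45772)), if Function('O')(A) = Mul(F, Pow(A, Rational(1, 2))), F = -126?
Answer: Add(-3025346112, Mul(8328096, I, Pow(65, Rational(1, 2)))) ≈ Add(-3.0253e+9, Mul(6.7143e+7, I))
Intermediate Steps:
Function('O')(A) = Mul(-126, Pow(A, Rational(1, 2)))
Mul(Add(-21850, -44246), Add(Function('O')(-65), 45772)) = Mul(Add(-21850, -44246), Add(Mul(-126, Pow(-65, Rational(1, 2))), 45772)) = Mul(-66096, Add(Mul(-126, Mul(I, Pow(65, Rational(1, 2)))), 45772)) = Mul(-66096, Add(Mul(-126, I, Pow(65, Rational(1, 2))), 45772)) = Mul(-66096, Add(45772, Mul(-126, I, Pow(65, Rational(1, 2))))) = Add(-3025346112, Mul(8328096, I, Pow(65, Rational(1, 2))))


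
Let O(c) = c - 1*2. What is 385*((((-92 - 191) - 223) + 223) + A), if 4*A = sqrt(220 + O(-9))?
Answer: -108955 + 385*sqrt(209)/4 ≈ -1.0756e+5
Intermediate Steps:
O(c) = -2 + c (O(c) = c - 2 = -2 + c)
A = sqrt(209)/4 (A = sqrt(220 + (-2 - 9))/4 = sqrt(220 - 11)/4 = sqrt(209)/4 ≈ 3.6142)
385*((((-92 - 191) - 223) + 223) + A) = 385*((((-92 - 191) - 223) + 223) + sqrt(209)/4) = 385*(((-283 - 223) + 223) + sqrt(209)/4) = 385*((-506 + 223) + sqrt(209)/4) = 385*(-283 + sqrt(209)/4) = -108955 + 385*sqrt(209)/4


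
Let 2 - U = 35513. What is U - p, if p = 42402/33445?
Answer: -1187707797/33445 ≈ -35512.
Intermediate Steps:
U = -35511 (U = 2 - 1*35513 = 2 - 35513 = -35511)
p = 42402/33445 (p = 42402*(1/33445) = 42402/33445 ≈ 1.2678)
U - p = -35511 - 1*42402/33445 = -35511 - 42402/33445 = -1187707797/33445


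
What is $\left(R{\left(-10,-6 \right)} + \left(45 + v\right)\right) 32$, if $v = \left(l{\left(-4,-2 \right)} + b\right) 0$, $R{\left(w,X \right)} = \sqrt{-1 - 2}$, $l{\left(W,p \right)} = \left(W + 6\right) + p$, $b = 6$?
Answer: $1440 + 32 i \sqrt{3} \approx 1440.0 + 55.426 i$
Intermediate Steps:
$l{\left(W,p \right)} = 6 + W + p$ ($l{\left(W,p \right)} = \left(6 + W\right) + p = 6 + W + p$)
$R{\left(w,X \right)} = i \sqrt{3}$ ($R{\left(w,X \right)} = \sqrt{-3} = i \sqrt{3}$)
$v = 0$ ($v = \left(\left(6 - 4 - 2\right) + 6\right) 0 = \left(0 + 6\right) 0 = 6 \cdot 0 = 0$)
$\left(R{\left(-10,-6 \right)} + \left(45 + v\right)\right) 32 = \left(i \sqrt{3} + \left(45 + 0\right)\right) 32 = \left(i \sqrt{3} + 45\right) 32 = \left(45 + i \sqrt{3}\right) 32 = 1440 + 32 i \sqrt{3}$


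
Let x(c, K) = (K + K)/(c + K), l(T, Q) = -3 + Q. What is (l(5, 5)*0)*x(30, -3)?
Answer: 0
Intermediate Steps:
x(c, K) = 2*K/(K + c) (x(c, K) = (2*K)/(K + c) = 2*K/(K + c))
(l(5, 5)*0)*x(30, -3) = ((-3 + 5)*0)*(2*(-3)/(-3 + 30)) = (2*0)*(2*(-3)/27) = 0*(2*(-3)*(1/27)) = 0*(-2/9) = 0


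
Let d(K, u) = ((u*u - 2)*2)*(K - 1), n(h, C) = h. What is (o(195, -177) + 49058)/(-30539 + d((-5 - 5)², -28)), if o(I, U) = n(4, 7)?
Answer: 49062/124297 ≈ 0.39472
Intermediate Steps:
o(I, U) = 4
d(K, u) = (-1 + K)*(-4 + 2*u²) (d(K, u) = ((u² - 2)*2)*(-1 + K) = ((-2 + u²)*2)*(-1 + K) = (-4 + 2*u²)*(-1 + K) = (-1 + K)*(-4 + 2*u²))
(o(195, -177) + 49058)/(-30539 + d((-5 - 5)², -28)) = (4 + 49058)/(-30539 + (4 - 4*(-5 - 5)² - 2*(-28)² + 2*(-5 - 5)²*(-28)²)) = 49062/(-30539 + (4 - 4*(-10)² - 2*784 + 2*(-10)²*784)) = 49062/(-30539 + (4 - 4*100 - 1568 + 2*100*784)) = 49062/(-30539 + (4 - 400 - 1568 + 156800)) = 49062/(-30539 + 154836) = 49062/124297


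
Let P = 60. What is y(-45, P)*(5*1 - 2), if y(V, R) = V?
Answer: -135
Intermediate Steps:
y(-45, P)*(5*1 - 2) = -45*(5*1 - 2) = -45*(5 - 2) = -45*3 = -135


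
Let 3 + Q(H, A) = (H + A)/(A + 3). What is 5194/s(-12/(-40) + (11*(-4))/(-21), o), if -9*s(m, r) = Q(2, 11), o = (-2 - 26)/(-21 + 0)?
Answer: 654444/29 ≈ 22567.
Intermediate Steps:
Q(H, A) = -3 + (A + H)/(3 + A) (Q(H, A) = -3 + (H + A)/(A + 3) = -3 + (A + H)/(3 + A))
o = 4/3 (o = -28/(-21) = -28*(-1/21) = 4/3 ≈ 1.3333)
s(m, r) = 29/126 (s(m, r) = -(-9 + 2 - 2*11)/(9*(3 + 11)) = -(-9 + 2 - 22)/(9*14) = -(-29)/126 = -⅑*(-29/14) = 29/126)
5194/s(-12/(-40) + (11*(-4))/(-21), o) = 5194/(29/126) = 5194*(126/29) = 654444/29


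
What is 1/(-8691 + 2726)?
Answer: -1/5965 ≈ -0.00016764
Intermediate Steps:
1/(-8691 + 2726) = 1/(-5965) = -1/5965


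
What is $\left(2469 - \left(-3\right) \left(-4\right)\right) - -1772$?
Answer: $4229$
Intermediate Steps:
$\left(2469 - \left(-3\right) \left(-4\right)\right) - -1772 = \left(2469 - 12\right) + 1772 = 2457 + 1772 = 4229$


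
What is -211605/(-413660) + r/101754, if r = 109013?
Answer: 6662597275/4209155964 ≈ 1.5829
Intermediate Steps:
-211605/(-413660) + r/101754 = -211605/(-413660) + 109013/101754 = -211605*(-1/413660) + 109013*(1/101754) = 42321/82732 + 109013/101754 = 6662597275/4209155964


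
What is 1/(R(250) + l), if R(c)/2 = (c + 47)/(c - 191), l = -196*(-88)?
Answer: 59/1018226 ≈ 5.7944e-5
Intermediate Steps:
l = 17248
R(c) = 2*(47 + c)/(-191 + c) (R(c) = 2*((c + 47)/(c - 191)) = 2*((47 + c)/(-191 + c)) = 2*(47 + c)/(-191 + c))
1/(R(250) + l) = 1/(2*(47 + 250)/(-191 + 250) + 17248) = 1/(2*297/59 + 17248) = 1/(2*(1/59)*297 + 17248) = 1/(594/59 + 17248) = 1/(1018226/59) = 59/1018226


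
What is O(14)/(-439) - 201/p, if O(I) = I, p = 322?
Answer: -92747/141358 ≈ -0.65611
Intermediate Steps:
O(14)/(-439) - 201/p = 14/(-439) - 201/322 = 14*(-1/439) - 201*1/322 = -14/439 - 201/322 = -92747/141358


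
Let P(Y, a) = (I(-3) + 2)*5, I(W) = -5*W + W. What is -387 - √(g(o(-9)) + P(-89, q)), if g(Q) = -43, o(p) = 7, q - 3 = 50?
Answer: -387 - 3*√3 ≈ -392.20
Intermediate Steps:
q = 53 (q = 3 + 50 = 53)
I(W) = -4*W
P(Y, a) = 70 (P(Y, a) = (-4*(-3) + 2)*5 = (12 + 2)*5 = 14*5 = 70)
-387 - √(g(o(-9)) + P(-89, q)) = -387 - √(-43 + 70) = -387 - √27 = -387 - 3*√3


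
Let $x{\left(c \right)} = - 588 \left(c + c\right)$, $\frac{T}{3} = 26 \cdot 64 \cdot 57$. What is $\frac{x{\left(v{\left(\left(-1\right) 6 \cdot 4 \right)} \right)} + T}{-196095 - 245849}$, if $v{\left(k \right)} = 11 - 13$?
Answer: $- \frac{35862}{55243} \approx -0.64917$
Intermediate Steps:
$v{\left(k \right)} = -2$
$T = 284544$ ($T = 3 \cdot 26 \cdot 64 \cdot 57 = 3 \cdot 1664 \cdot 57 = 3 \cdot 94848 = 284544$)
$x{\left(c \right)} = - 1176 c$ ($x{\left(c \right)} = - 588 \cdot 2 c = - 1176 c$)
$\frac{x{\left(v{\left(\left(-1\right) 6 \cdot 4 \right)} \right)} + T}{-196095 - 245849} = \frac{\left(-1176\right) \left(-2\right) + 284544}{-196095 - 245849} = \frac{2352 + 284544}{-441944} = 286896 \left(- \frac{1}{441944}\right) = - \frac{35862}{55243}$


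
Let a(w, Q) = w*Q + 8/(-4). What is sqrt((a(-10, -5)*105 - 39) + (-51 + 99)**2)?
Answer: sqrt(7305) ≈ 85.469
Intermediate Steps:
a(w, Q) = -2 + Q*w (a(w, Q) = Q*w + 8*(-1/4) = Q*w - 2 = -2 + Q*w)
sqrt((a(-10, -5)*105 - 39) + (-51 + 99)**2) = sqrt(((-2 - 5*(-10))*105 - 39) + (-51 + 99)**2) = sqrt(((-2 + 50)*105 - 39) + 48**2) = sqrt((48*105 - 39) + 2304) = sqrt((5040 - 39) + 2304) = sqrt(5001 + 2304) = sqrt(7305)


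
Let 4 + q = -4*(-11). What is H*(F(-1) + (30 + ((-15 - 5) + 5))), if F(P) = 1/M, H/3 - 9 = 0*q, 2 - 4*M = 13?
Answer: 4347/11 ≈ 395.18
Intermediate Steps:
M = -11/4 (M = ½ - ¼*13 = ½ - 13/4 = -11/4 ≈ -2.7500)
q = 40 (q = -4 - 4*(-11) = -4 + 44 = 40)
H = 27 (H = 27 + 3*(0*40) = 27 + 3*0 = 27 + 0 = 27)
F(P) = -4/11 (F(P) = 1/(-11/4) = -4/11)
H*(F(-1) + (30 + ((-15 - 5) + 5))) = 27*(-4/11 + (30 + ((-15 - 5) + 5))) = 27*(-4/11 + (30 + (-20 + 5))) = 27*(-4/11 + (30 - 15)) = 27*(-4/11 + 15) = 27*(161/11) = 4347/11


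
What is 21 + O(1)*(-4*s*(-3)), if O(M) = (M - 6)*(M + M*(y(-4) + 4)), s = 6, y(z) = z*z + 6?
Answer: -9699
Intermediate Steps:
y(z) = 6 + z² (y(z) = z² + 6 = 6 + z²)
O(M) = 27*M*(-6 + M) (O(M) = (M - 6)*(M + M*((6 + (-4)²) + 4)) = (-6 + M)*(M + M*((6 + 16) + 4)) = (-6 + M)*(M + M*(22 + 4)) = (-6 + M)*(M + M*26) = (-6 + M)*(M + 26*M) = (-6 + M)*(27*M) = 27*M*(-6 + M))
21 + O(1)*(-4*s*(-3)) = 21 + (27*1*(-6 + 1))*(-4*6*(-3)) = 21 + (27*1*(-5))*(-24*(-3)) = 21 - 135*72 = 21 - 9720 = -9699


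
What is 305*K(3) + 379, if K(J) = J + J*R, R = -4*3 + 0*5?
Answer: -9686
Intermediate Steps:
R = -12 (R = -12 + 0 = -12)
K(J) = -11*J (K(J) = J + J*(-12) = J - 12*J = -11*J)
305*K(3) + 379 = 305*(-11*3) + 379 = 305*(-33) + 379 = -10065 + 379 = -9686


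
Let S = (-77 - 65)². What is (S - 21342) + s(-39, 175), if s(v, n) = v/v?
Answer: -1177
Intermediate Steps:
s(v, n) = 1
S = 20164 (S = (-142)² = 20164)
(S - 21342) + s(-39, 175) = (20164 - 21342) + 1 = -1178 + 1 = -1177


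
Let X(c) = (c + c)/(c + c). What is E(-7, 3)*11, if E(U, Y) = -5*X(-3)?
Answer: -55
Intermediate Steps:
X(c) = 1 (X(c) = (2*c)/((2*c)) = (2*c)*(1/(2*c)) = 1)
E(U, Y) = -5 (E(U, Y) = -5*1 = -5)
E(-7, 3)*11 = -5*11 = -55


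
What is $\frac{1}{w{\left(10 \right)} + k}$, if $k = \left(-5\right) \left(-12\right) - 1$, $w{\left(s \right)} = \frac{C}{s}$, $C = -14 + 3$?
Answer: $\frac{10}{579} \approx 0.017271$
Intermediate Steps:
$C = -11$
$w{\left(s \right)} = - \frac{11}{s}$
$k = 59$ ($k = 60 - 1 = 59$)
$\frac{1}{w{\left(10 \right)} + k} = \frac{1}{- \frac{11}{10} + 59} = \frac{1}{\frac{579}{10}} = \frac{10}{579}$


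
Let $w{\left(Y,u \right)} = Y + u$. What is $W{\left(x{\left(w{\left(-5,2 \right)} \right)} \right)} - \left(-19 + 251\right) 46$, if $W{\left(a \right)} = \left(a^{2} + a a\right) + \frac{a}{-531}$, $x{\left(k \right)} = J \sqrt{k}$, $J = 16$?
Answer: $-12208 - \frac{16 i \sqrt{3}}{531} \approx -12208.0 - 0.05219 i$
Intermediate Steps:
$x{\left(k \right)} = 16 \sqrt{k}$
$W{\left(a \right)} = 2 a^{2} - \frac{a}{531}$ ($W{\left(a \right)} = \left(a^{2} + a^{2}\right) + a \left(- \frac{1}{531}\right) = 2 a^{2} - \frac{a}{531}$)
$W{\left(x{\left(w{\left(-5,2 \right)} \right)} \right)} - \left(-19 + 251\right) 46 = \frac{16 \sqrt{-5 + 2} \left(-1 + 1062 \cdot 16 \sqrt{-5 + 2}\right)}{531} - \left(-19 + 251\right) 46 = \frac{16 \sqrt{-3} \left(-1 + 1062 \cdot 16 \sqrt{-3}\right)}{531} - 232 \cdot 46 = \frac{16 i \sqrt{3} \left(-1 + 1062 \cdot 16 i \sqrt{3}\right)}{531} - 10672 = \frac{16 i \sqrt{3} \left(-1 + 16992 i \sqrt{3}\right)}{531} - 10672 = -10672 + \frac{16 i \sqrt{3} \left(-1 + 16992 i \sqrt{3}\right)}{531}$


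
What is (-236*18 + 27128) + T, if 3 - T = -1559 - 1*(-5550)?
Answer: 18892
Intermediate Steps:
T = -3988 (T = 3 - (-1559 - 1*(-5550)) = 3 - (-1559 + 5550) = 3 - 1*3991 = 3 - 3991 = -3988)
(-236*18 + 27128) + T = (-236*18 + 27128) - 3988 = (-4248 + 27128) - 3988 = 22880 - 3988 = 18892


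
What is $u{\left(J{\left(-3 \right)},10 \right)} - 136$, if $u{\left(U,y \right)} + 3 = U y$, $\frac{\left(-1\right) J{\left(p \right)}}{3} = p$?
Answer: $-49$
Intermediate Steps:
$J{\left(p \right)} = - 3 p$
$u{\left(U,y \right)} = -3 + U y$
$u{\left(J{\left(-3 \right)},10 \right)} - 136 = \left(-3 + \left(-3\right) \left(-3\right) 10\right) - 136 = \left(-3 + 9 \cdot 10\right) - 136 = \left(-3 + 90\right) - 136 = 87 - 136 = -49$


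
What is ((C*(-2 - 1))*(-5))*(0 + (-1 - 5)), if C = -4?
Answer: 360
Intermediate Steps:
((C*(-2 - 1))*(-5))*(0 + (-1 - 5)) = (-4*(-2 - 1)*(-5))*(0 + (-1 - 5)) = (-4*(-3)*(-5))*(0 - 6) = (12*(-5))*(-6) = -60*(-6) = 360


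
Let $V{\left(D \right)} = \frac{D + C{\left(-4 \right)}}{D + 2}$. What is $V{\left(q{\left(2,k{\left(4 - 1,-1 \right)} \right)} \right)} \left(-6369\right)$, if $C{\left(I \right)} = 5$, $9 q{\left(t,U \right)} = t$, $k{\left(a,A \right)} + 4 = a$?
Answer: $- \frac{299343}{20} \approx -14967.0$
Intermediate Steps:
$k{\left(a,A \right)} = -4 + a$
$q{\left(t,U \right)} = \frac{t}{9}$
$V{\left(D \right)} = \frac{5 + D}{2 + D}$ ($V{\left(D \right)} = \frac{D + 5}{D + 2} = \frac{5 + D}{2 + D}$)
$V{\left(q{\left(2,k{\left(4 - 1,-1 \right)} \right)} \right)} \left(-6369\right) = \frac{5 + \frac{1}{9} \cdot 2}{2 + \frac{1}{9} \cdot 2} \left(-6369\right) = \frac{5 + \frac{2}{9}}{2 + \frac{2}{9}} \left(-6369\right) = \frac{1}{\frac{20}{9}} \cdot \frac{47}{9} \left(-6369\right) = \frac{9}{20} \cdot \frac{47}{9} \left(-6369\right) = \frac{47}{20} \left(-6369\right) = - \frac{299343}{20}$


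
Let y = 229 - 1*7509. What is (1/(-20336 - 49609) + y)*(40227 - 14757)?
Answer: -864620922498/4663 ≈ -1.8542e+8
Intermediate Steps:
y = -7280 (y = 229 - 7509 = -7280)
(1/(-20336 - 49609) + y)*(40227 - 14757) = (1/(-20336 - 49609) - 7280)*(40227 - 14757) = (1/(-69945) - 7280)*25470 = (-1/69945 - 7280)*25470 = -509199601/69945*25470 = -864620922498/4663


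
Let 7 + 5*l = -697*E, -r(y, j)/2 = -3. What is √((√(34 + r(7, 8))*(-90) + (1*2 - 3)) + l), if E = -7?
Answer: √(24335 - 4500*√10)/5 ≈ 20.104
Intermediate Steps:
r(y, j) = 6 (r(y, j) = -2*(-3) = 6)
l = 4872/5 (l = -7/5 + (-697*(-7))/5 = -7/5 + (⅕)*4879 = -7/5 + 4879/5 = 4872/5 ≈ 974.40)
√((√(34 + r(7, 8))*(-90) + (1*2 - 3)) + l) = √((√(34 + 6)*(-90) + (1*2 - 3)) + 4872/5) = √((√40*(-90) + (2 - 3)) + 4872/5) = √(((2*√10)*(-90) - 1) + 4872/5) = √((-180*√10 - 1) + 4872/5) = √((-1 - 180*√10) + 4872/5) = √(4867/5 - 180*√10)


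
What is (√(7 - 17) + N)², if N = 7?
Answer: (7 + I*√10)² ≈ 39.0 + 44.272*I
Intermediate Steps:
(√(7 - 17) + N)² = (√(7 - 17) + 7)² = (√(-10) + 7)² = (I*√10 + 7)² = (7 + I*√10)²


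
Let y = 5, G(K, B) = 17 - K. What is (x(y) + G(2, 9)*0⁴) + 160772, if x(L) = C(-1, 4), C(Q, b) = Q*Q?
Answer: 160773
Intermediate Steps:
C(Q, b) = Q²
x(L) = 1 (x(L) = (-1)² = 1)
(x(y) + G(2, 9)*0⁴) + 160772 = (1 + (17 - 1*2)*0⁴) + 160772 = (1 + (17 - 2)*0) + 160772 = (1 + 15*0) + 160772 = (1 + 0) + 160772 = 1 + 160772 = 160773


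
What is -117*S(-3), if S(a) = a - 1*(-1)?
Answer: 234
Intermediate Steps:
S(a) = 1 + a (S(a) = a + 1 = 1 + a)
-117*S(-3) = -117*(1 - 3) = -117*(-2) = 234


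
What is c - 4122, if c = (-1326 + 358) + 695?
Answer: -4395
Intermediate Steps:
c = -273 (c = -968 + 695 = -273)
c - 4122 = -273 - 4122 = -4395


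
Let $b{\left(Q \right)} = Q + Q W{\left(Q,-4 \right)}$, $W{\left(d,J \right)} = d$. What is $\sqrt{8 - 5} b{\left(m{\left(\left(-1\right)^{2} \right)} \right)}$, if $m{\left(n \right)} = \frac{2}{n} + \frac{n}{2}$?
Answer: $\frac{35 \sqrt{3}}{4} \approx 15.155$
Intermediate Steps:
$m{\left(n \right)} = \frac{n}{2} + \frac{2}{n}$ ($m{\left(n \right)} = \frac{2}{n} + n \frac{1}{2} = \frac{2}{n} + \frac{n}{2} = \frac{n}{2} + \frac{2}{n}$)
$b{\left(Q \right)} = Q + Q^{2}$ ($b{\left(Q \right)} = Q + Q Q = Q + Q^{2}$)
$\sqrt{8 - 5} b{\left(m{\left(\left(-1\right)^{2} \right)} \right)} = \sqrt{8 - 5} \left(\frac{\left(-1\right)^{2}}{2} + \frac{2}{\left(-1\right)^{2}}\right) \left(1 + \left(\frac{\left(-1\right)^{2}}{2} + \frac{2}{\left(-1\right)^{2}}\right)\right) = \sqrt{3} \left(\frac{1}{2} \cdot 1 + \frac{2}{1}\right) \left(1 + \left(\frac{1}{2} \cdot 1 + \frac{2}{1}\right)\right) = \sqrt{3} \left(\frac{1}{2} + 2 \cdot 1\right) \left(1 + \left(\frac{1}{2} + 2 \cdot 1\right)\right) = \sqrt{3} \left(\frac{1}{2} + 2\right) \left(1 + \left(\frac{1}{2} + 2\right)\right) = \sqrt{3} \frac{5 \left(1 + \frac{5}{2}\right)}{2} = \sqrt{3} \cdot \frac{5}{2} \cdot \frac{7}{2} = \sqrt{3} \cdot \frac{35}{4} = \frac{35 \sqrt{3}}{4}$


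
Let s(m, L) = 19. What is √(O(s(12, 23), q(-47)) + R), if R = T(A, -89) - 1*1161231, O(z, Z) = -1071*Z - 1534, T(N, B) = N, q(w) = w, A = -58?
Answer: I*√1112486 ≈ 1054.7*I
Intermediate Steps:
O(z, Z) = -1534 - 1071*Z
R = -1161289 (R = -58 - 1*1161231 = -58 - 1161231 = -1161289)
√(O(s(12, 23), q(-47)) + R) = √((-1534 - 1071*(-47)) - 1161289) = √((-1534 + 50337) - 1161289) = √(48803 - 1161289) = √(-1112486) = I*√1112486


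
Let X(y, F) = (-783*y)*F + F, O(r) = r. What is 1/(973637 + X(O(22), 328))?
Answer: -1/4676163 ≈ -2.1385e-7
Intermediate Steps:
X(y, F) = F - 783*F*y (X(y, F) = -783*F*y + F = F - 783*F*y)
1/(973637 + X(O(22), 328)) = 1/(973637 + 328*(1 - 783*22)) = 1/(973637 + 328*(1 - 17226)) = 1/(973637 + 328*(-17225)) = 1/(973637 - 5649800) = 1/(-4676163) = -1/4676163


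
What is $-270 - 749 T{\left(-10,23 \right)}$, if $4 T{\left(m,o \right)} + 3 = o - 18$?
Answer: $- \frac{1289}{2} \approx -644.5$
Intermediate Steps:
$T{\left(m,o \right)} = - \frac{21}{4} + \frac{o}{4}$ ($T{\left(m,o \right)} = - \frac{3}{4} + \frac{o - 18}{4} = - \frac{3}{4} + \frac{-18 + o}{4} = - \frac{3}{4} + \left(- \frac{9}{2} + \frac{o}{4}\right) = - \frac{21}{4} + \frac{o}{4}$)
$-270 - 749 T{\left(-10,23 \right)} = -270 - 749 \left(- \frac{21}{4} + \frac{1}{4} \cdot 23\right) = -270 - 749 \left(- \frac{21}{4} + \frac{23}{4}\right) = -270 - \frac{749}{2} = - \frac{1289}{2}$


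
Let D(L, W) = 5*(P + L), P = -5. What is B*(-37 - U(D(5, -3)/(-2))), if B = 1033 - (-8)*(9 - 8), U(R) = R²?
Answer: -38517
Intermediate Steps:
D(L, W) = -25 + 5*L (D(L, W) = 5*(-5 + L) = -25 + 5*L)
B = 1041 (B = 1033 - (-8) = 1033 - 1*(-8) = 1033 + 8 = 1041)
B*(-37 - U(D(5, -3)/(-2))) = 1041*(-37 - ((-25 + 5*5)/(-2))²) = 1041*(-37 - ((-25 + 25)*(-½))²) = 1041*(-37 - (0*(-½))²) = 1041*(-37 - 1*0²) = 1041*(-37 - 1*0) = 1041*(-37 + 0) = 1041*(-37) = -38517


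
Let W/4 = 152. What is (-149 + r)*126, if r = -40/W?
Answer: -713727/38 ≈ -18782.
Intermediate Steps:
W = 608 (W = 4*152 = 608)
r = -5/76 (r = -40/608 = -40*1/608 = -5/76 ≈ -0.065789)
(-149 + r)*126 = (-149 - 5/76)*126 = -11329/76*126 = -713727/38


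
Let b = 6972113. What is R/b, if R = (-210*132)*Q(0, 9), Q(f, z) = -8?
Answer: 221760/6972113 ≈ 0.031807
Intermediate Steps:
R = 221760 (R = -210*132*(-8) = -27720*(-8) = 221760)
R/b = 221760/6972113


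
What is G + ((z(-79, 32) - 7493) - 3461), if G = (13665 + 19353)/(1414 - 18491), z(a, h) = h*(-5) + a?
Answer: -191175879/17077 ≈ -11195.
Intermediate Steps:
z(a, h) = a - 5*h (z(a, h) = -5*h + a = a - 5*h)
G = -33018/17077 (G = 33018/(-17077) = 33018*(-1/17077) = -33018/17077 ≈ -1.9335)
G + ((z(-79, 32) - 7493) - 3461) = -33018/17077 + (((-79 - 5*32) - 7493) - 3461) = -33018/17077 + (((-79 - 160) - 7493) - 3461) = -33018/17077 + ((-239 - 7493) - 3461) = -33018/17077 + (-7732 - 3461) = -33018/17077 - 11193 = -191175879/17077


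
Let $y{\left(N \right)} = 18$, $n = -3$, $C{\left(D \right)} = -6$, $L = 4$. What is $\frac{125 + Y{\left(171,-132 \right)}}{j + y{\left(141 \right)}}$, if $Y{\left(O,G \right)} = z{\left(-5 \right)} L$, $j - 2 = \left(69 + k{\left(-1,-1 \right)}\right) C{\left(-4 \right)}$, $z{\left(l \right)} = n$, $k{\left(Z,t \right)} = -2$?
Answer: $- \frac{113}{382} \approx -0.29581$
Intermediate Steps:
$z{\left(l \right)} = -3$
$j = -400$ ($j = 2 + \left(69 - 2\right) \left(-6\right) = 2 + 67 \left(-6\right) = 2 - 402 = -400$)
$Y{\left(O,G \right)} = -12$ ($Y{\left(O,G \right)} = \left(-3\right) 4 = -12$)
$\frac{125 + Y{\left(171,-132 \right)}}{j + y{\left(141 \right)}} = \frac{125 - 12}{-400 + 18} = \frac{113}{-382} = 113 \left(- \frac{1}{382}\right) = - \frac{113}{382}$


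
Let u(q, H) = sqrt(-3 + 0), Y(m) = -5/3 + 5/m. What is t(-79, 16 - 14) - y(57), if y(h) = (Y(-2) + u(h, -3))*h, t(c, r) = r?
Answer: 479/2 - 57*I*sqrt(3) ≈ 239.5 - 98.727*I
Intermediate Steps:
Y(m) = -5/3 + 5/m (Y(m) = -5*1/3 + 5/m = -5/3 + 5/m)
u(q, H) = I*sqrt(3) (u(q, H) = sqrt(-3) = I*sqrt(3))
y(h) = h*(-25/6 + I*sqrt(3)) (y(h) = ((-5/3 + 5/(-2)) + I*sqrt(3))*h = ((-5/3 + 5*(-1/2)) + I*sqrt(3))*h = ((-5/3 - 5/2) + I*sqrt(3))*h = (-25/6 + I*sqrt(3))*h = h*(-25/6 + I*sqrt(3)))
t(-79, 16 - 14) - y(57) = (16 - 14) - 57*(-25 + 6*I*sqrt(3))/6 = 2 - (-475/2 + 57*I*sqrt(3)) = 2 + (475/2 - 57*I*sqrt(3)) = 479/2 - 57*I*sqrt(3)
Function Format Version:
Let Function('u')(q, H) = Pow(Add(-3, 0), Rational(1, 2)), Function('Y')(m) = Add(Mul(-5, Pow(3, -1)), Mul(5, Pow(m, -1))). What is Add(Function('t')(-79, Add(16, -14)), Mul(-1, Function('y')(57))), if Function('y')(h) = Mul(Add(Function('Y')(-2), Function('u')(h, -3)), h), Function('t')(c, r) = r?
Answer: Add(Rational(479, 2), Mul(-57, I, Pow(3, Rational(1, 2)))) ≈ Add(239.50, Mul(-98.727, I))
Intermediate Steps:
Function('Y')(m) = Add(Rational(-5, 3), Mul(5, Pow(m, -1))) (Function('Y')(m) = Add(Mul(-5, Rational(1, 3)), Mul(5, Pow(m, -1))) = Add(Rational(-5, 3), Mul(5, Pow(m, -1))))
Function('u')(q, H) = Mul(I, Pow(3, Rational(1, 2))) (Function('u')(q, H) = Pow(-3, Rational(1, 2)) = Mul(I, Pow(3, Rational(1, 2))))
Function('y')(h) = Mul(h, Add(Rational(-25, 6), Mul(I, Pow(3, Rational(1, 2))))) (Function('y')(h) = Mul(Add(Add(Rational(-5, 3), Mul(5, Pow(-2, -1))), Mul(I, Pow(3, Rational(1, 2)))), h) = Mul(Add(Add(Rational(-5, 3), Mul(5, Rational(-1, 2))), Mul(I, Pow(3, Rational(1, 2)))), h) = Mul(Add(Add(Rational(-5, 3), Rational(-5, 2)), Mul(I, Pow(3, Rational(1, 2)))), h) = Mul(Add(Rational(-25, 6), Mul(I, Pow(3, Rational(1, 2)))), h) = Mul(h, Add(Rational(-25, 6), Mul(I, Pow(3, Rational(1, 2))))))
Add(Function('t')(-79, Add(16, -14)), Mul(-1, Function('y')(57))) = Add(Add(16, -14), Mul(-1, Mul(Rational(1, 6), 57, Add(-25, Mul(6, I, Pow(3, Rational(1, 2))))))) = Add(2, Mul(-1, Add(Rational(-475, 2), Mul(57, I, Pow(3, Rational(1, 2)))))) = Add(2, Add(Rational(475, 2), Mul(-57, I, Pow(3, Rational(1, 2))))) = Add(Rational(479, 2), Mul(-57, I, Pow(3, Rational(1, 2))))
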